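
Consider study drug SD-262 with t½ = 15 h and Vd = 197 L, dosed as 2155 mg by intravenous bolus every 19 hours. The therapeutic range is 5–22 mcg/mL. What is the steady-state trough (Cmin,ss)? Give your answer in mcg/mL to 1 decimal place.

7.8 mcg/mL

k = ln2/t½ = ln2/15 ≈ 0.046210 h⁻¹; fraction remaining f = e^(−kτ) = e^(−0.046210×19) ≈ 0.4156.
Each bolus raises the concentration by D/Vd = 2155/197 ≈ 10.939 mcg/mL.
Steady-state trough Cmin,ss = C₀·f/(1−f) ≈ 10.939 × 0.4156/0.5844 ≈ 7.779 mcg/mL.
Trough 7.8 mcg/mL vs MEC 5 mcg/mL: adequate.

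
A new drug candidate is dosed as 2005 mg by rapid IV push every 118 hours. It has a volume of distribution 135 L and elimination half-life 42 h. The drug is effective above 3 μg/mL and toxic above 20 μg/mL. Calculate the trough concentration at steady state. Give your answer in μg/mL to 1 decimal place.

k = ln2/t½ = ln2/42 ≈ 0.016504 h⁻¹; fraction remaining f = e^(−kτ) = e^(−0.016504×118) ≈ 0.1426.
At steady state, accumulation factor R = 1/(1 − e^(−kτ)) ≈ 1.1663.
Single-dose peak C₀ = D/Vd = 2005/135 ≈ 14.852 μg/mL.
Steady-state peak Cmax,ss = C₀·R ≈ 14.852 × 1.1663 ≈ 17.322 μg/mL.
Steady-state trough Cmin,ss = Cmax,ss·f ≈ 17.322 × 0.1426 ≈ 2.470 μg/mL.
Trough 2.5 μg/mL vs MEC 3 μg/mL: subtherapeutic.

2.5 μg/mL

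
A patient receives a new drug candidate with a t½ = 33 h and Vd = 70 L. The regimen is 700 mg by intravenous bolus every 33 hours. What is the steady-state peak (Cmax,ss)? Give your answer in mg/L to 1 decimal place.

The dosing interval is 1 half-life, so f = 2^(−1) = 0.5.
At steady state, R = 1/(1 − 0.5) = 2/1.
Single-dose peak C₀ = D/Vd = 700/70 = 10 mg/L.
Steady-state peak Cmax,ss = C₀·R = 10 × 2/1 ≈ 20.000 mg/L.

20.0 mg/L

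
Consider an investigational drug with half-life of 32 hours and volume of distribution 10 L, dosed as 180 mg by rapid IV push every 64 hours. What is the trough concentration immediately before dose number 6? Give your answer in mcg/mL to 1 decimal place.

6.0 mcg/mL

f = (1/2)^(τ/t½) = (1/2)^(64/32) ≈ 0.2500.
C₀ = D/Vd = 180/10 ≈ 18.000 mcg/mL.
Before the 6th dose, 5 doses have been given. Superposition: Cmin = C₀·(f + f² + … + f^5).
≈ 18.000 × (0.2500 + 0.0625 + 0.0156 + 0.0039 + 0.0010) ≈ 18.000 × 0.3330 ≈ 5.994 mcg/mL.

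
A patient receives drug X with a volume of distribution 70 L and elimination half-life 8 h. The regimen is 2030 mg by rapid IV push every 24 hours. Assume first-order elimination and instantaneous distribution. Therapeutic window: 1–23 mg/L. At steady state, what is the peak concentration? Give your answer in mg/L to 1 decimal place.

The dosing interval is 3 half-lives, so f = 2^(−3) = 0.125.
At steady state, R = 1/(1 − 0.125) = 8/7.
Single-dose peak C₀ = D/Vd = 2030/70 = 29 mg/L.
Steady-state peak Cmax,ss = C₀·R = 29 × 8/7 ≈ 33.143 mg/L.
Peak 33.1 mg/L vs MTC 23 mg/L: exceeds toxic threshold.

33.1 mg/L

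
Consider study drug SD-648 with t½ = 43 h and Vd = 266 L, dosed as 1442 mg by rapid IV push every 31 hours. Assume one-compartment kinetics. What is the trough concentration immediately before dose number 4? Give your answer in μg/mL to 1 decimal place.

6.5 μg/mL

f = (1/2)^(τ/t½) = (1/2)^(31/43) ≈ 0.6067.
C₀ = D/Vd = 1442/266 ≈ 5.421 μg/mL.
Before the 4th dose, 3 doses have been given. Superposition: Cmin = C₀·(f + f² + … + f^3).
≈ 5.421 × (0.6067 + 0.3681 + 0.2233) ≈ 5.421 × 1.1981 ≈ 6.495 μg/mL.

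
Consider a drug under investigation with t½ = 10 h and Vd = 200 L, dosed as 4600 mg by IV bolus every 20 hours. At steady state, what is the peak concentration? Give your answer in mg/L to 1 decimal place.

30.7 mg/L

τ = 20 h = 2 half-lives, so f = (1/2)^2 = 0.25.
At steady state, R = 1/(1 − 0.25) = 4/3.
Single-dose peak C₀ = D/Vd = 4600/200 = 23 mg/L.
Steady-state peak Cmax,ss = C₀·R = 23 × 4/3 ≈ 30.667 mg/L.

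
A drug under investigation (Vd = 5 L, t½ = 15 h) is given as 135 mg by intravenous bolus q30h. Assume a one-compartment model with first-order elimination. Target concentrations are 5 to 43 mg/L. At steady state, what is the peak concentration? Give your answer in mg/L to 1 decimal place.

36.0 mg/L

τ = 30 h = 2 half-lives, so f = (1/2)^2 = 0.25.
At steady state, R = 1/(1 − 0.25) = 4/3.
Single-dose peak C₀ = D/Vd = 135/5 = 27 mg/L.
Steady-state peak Cmax,ss = C₀·R = 27 × 4/3 ≈ 36.000 mg/L.
Peak 36.0 mg/L vs MTC 43 mg/L: below toxic threshold.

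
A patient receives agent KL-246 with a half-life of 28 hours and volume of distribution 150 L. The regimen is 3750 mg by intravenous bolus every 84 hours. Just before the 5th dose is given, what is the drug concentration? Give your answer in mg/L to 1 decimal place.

3.6 mg/L

f = (1/2)^(τ/t½) = (1/2)^(84/28) ≈ 0.1250.
C₀ = D/Vd = 3750/150 ≈ 25.000 mg/L.
Before the 5th dose, 4 doses have been given. Superposition: Cmin = C₀·(f + f² + … + f^4).
≈ 25.000 × (0.1250 + 0.0156 + 0.0020 + 0.0002) ≈ 25.000 × 0.1428 ≈ 3.570 mg/L.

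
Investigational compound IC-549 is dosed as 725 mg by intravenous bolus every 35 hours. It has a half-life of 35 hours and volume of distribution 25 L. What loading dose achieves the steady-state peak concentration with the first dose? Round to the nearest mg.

1450 mg

f = (1/2)^(35/35) ≈ 0.500000; accumulation ratio R = 1/(1−f) ≈ 2.00000.
Loading dose to hit Cmax,ss on first dose: D_load = D_maint·R ≈ 725 × 2.00000 ≈ 1450.00 mg.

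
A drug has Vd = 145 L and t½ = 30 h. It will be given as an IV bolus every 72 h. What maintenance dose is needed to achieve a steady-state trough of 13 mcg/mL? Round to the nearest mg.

8064 mg

τ/t½ = 72/30 ≈ 2.4, so f = (1/2)^(72/30) ≈ 0.189465.
Cmin,ss = (D/Vd)·f/(1−f), so D = Cmin,ss·Vd·(1−f)/f.
D = 13 × 145 × (1−f)/f ≈ 13 × 145 × 4.27802 ≈ 8064.07 mg.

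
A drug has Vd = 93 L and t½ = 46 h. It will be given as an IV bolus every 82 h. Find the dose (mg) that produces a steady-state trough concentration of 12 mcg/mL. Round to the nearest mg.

2724 mg

τ/t½ = 82/46 ≈ 1.7826, so f = (1/2)^(82/46) ≈ 0.290657.
Cmin,ss = (D/Vd)·f/(1−f), so D = Cmin,ss·Vd·(1−f)/f.
D = 12 × 93 × (1−f)/f ≈ 12 × 93 × 2.44048 ≈ 2723.58 mg.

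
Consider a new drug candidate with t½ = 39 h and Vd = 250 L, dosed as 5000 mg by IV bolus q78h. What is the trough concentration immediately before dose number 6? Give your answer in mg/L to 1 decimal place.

f = (1/2)^(τ/t½) = (1/2)^(78/39) ≈ 0.2500.
C₀ = D/Vd = 5000/250 ≈ 20.000 mg/L.
Before the 6th dose, 5 doses have been given. Superposition: Cmin = C₀·(f + f² + … + f^5).
≈ 20.000 × (0.2500 + 0.0625 + 0.0156 + 0.0039 + 0.0010) ≈ 20.000 × 0.3330 ≈ 6.660 mg/L.

6.7 mg/L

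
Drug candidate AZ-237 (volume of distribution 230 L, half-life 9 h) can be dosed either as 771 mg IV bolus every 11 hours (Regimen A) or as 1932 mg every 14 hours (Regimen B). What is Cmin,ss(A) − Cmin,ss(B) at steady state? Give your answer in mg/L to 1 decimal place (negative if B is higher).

-1.8 mg/L

Regimen A: f = (1/2)^(11/9) ≈ 0.4286; Cmin,ss = (771/230)·f/(1−f) ≈ 2.514 mg/L.
Regimen B: f = (1/2)^(14/9) ≈ 0.3402; Cmin,ss = (1932/230)·f/(1−f) ≈ 4.331 mg/L.
Difference ≈ 2.514 − 4.331 ≈ -1.817 mg/L.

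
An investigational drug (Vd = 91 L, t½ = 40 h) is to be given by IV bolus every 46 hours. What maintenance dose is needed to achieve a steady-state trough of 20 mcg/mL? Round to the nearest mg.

τ/t½ = 46/40 ≈ 1.15, so f = (1/2)^(46/40) ≈ 0.450625.
Cmin,ss = (D/Vd)·f/(1−f), so D = Cmin,ss·Vd·(1−f)/f.
D = 20 × 91 × (1−f)/f ≈ 20 × 91 × 1.21914 ≈ 2218.83 mg.

2219 mg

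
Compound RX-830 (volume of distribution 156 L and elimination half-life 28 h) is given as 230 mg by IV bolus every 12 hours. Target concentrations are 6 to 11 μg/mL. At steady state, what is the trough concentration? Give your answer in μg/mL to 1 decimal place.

τ/t½ = 12/28 ≈ 0.42857, so fraction remaining f = (1/2)^(12/28) ≈ 0.7430.
Single-dose peak C₀ = D/Vd = 230/156 ≈ 1.474 μg/mL.
Steady-state trough Cmin,ss = C₀·f/(1−f) ≈ 1.474 × 0.7430/0.2570 ≈ 4.261 μg/mL.
Trough 4.3 μg/mL vs MEC 6 μg/mL: subtherapeutic.

4.3 μg/mL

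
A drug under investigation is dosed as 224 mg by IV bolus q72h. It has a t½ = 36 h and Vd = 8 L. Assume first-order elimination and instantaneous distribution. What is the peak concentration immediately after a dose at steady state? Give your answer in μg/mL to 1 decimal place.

37.3 μg/mL

The dosing interval is 2 half-lives, so f = 2^(−2) = 0.25.
At steady state, R = 1/(1 − 0.25) = 4/3.
Single-dose peak C₀ = D/Vd = 224/8 = 28 μg/mL.
Steady-state peak Cmax,ss = C₀·R = 28 × 4/3 ≈ 37.333 μg/mL.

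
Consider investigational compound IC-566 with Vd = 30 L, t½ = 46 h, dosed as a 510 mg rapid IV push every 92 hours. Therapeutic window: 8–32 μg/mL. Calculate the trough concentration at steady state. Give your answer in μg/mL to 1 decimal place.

The dosing interval is 2 half-lives, so f = 2^(−2) = 0.25.
Accumulation ratio R = 1/(1 − f) = 1/0.75 = 4/3.
Single-dose peak C₀ = D/Vd = 510/30 = 17 μg/mL.
Steady-state peak Cmax,ss = C₀·R = 17 × 4/3 ≈ 22.667 μg/mL.
Steady-state trough Cmin,ss = Cmax,ss·f ≈ 22.667 × 0.25 ≈ 5.667 μg/mL.
Trough 5.7 μg/mL vs MEC 8 μg/mL: subtherapeutic.

5.7 μg/mL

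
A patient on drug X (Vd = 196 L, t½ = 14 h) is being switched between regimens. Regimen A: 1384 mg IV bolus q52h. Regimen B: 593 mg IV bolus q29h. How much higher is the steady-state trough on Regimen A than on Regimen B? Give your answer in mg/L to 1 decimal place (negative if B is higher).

Regimen A: f = (1/2)^(52/14) ≈ 0.0762; Cmin,ss = (1384/196)·f/(1−f) ≈ 0.582 mg/L.
Regimen B: f = (1/2)^(29/14) ≈ 0.2379; Cmin,ss = (593/196)·f/(1−f) ≈ 0.944 mg/L.
Difference ≈ 0.582 − 0.944 ≈ -0.362 mg/L.

-0.4 mg/L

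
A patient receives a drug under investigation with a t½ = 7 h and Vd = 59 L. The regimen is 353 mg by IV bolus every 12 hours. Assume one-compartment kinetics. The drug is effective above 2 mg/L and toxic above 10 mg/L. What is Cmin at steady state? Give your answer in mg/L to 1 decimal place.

Over one 12-h interval, 12/7 ≈ 1.7143 half-lives elapse, leaving f ≈ 0.3048 of each dose.
At steady state, accumulation factor R = 1/(1 − e^(−kτ)) ≈ 1.4384.
Each bolus raises the concentration by D/Vd = 353/59 ≈ 5.983 mg/L.
Cmax,ss = C₀/(1 − f) ≈ 5.983/0.6952 ≈ 8.606 mg/L.
Steady-state trough Cmin,ss = Cmax,ss·f ≈ 8.606 × 0.3048 ≈ 2.623 mg/L.
Trough 2.6 mg/L vs MEC 2 mg/L: adequate.

2.6 mg/L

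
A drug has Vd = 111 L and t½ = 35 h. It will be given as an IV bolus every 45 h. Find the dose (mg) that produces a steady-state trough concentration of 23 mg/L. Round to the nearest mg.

3671 mg

τ/t½ = 45/35 ≈ 1.2857, so f = (1/2)^(45/35) ≈ 0.410168.
Cmin,ss = (D/Vd)·f/(1−f), so D = Cmin,ss·Vd·(1−f)/f.
D = 23 × 111 × (1−f)/f ≈ 23 × 111 × 1.43803 ≈ 3671.29 mg.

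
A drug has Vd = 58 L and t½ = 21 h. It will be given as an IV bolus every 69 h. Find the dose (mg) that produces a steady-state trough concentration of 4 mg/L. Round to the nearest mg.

τ/t½ = 69/21 ≈ 3.2857, so f = (1/2)^(69/21) ≈ 0.102542.
Cmin,ss = (D/Vd)·f/(1−f), so D = Cmin,ss·Vd·(1−f)/f.
D = 4 × 58 × (1−f)/f ≈ 4 × 58 × 8.75210 ≈ 2030.49 mg.

2030 mg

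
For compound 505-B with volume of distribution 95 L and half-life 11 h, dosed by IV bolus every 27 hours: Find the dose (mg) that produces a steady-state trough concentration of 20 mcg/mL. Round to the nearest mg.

8515 mg

τ/t½ = 27/11 ≈ 2.4545, so f = (1/2)^(27/11) ≈ 0.182435.
Cmin,ss = (D/Vd)·f/(1−f), so D = Cmin,ss·Vd·(1−f)/f.
D = 20 × 95 × (1−f)/f ≈ 20 × 95 × 4.48140 ≈ 8514.66 mg.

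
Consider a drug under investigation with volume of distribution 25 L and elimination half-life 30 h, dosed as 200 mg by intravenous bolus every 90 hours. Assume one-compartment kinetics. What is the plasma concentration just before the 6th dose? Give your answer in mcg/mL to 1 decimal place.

1.1 mcg/mL

f = (1/2)^(τ/t½) = (1/2)^(90/30) ≈ 0.1250.
C₀ = D/Vd = 200/25 ≈ 8.000 mcg/mL.
Before the 6th dose, 5 doses have been given. Superposition: Cmin = C₀·(f + f² + … + f^5).
≈ 8.000 × (0.1250 + 0.0156 + 0.0020 + 0.0002 + 0.0000) ≈ 8.000 × 0.1428 ≈ 1.142 mcg/mL.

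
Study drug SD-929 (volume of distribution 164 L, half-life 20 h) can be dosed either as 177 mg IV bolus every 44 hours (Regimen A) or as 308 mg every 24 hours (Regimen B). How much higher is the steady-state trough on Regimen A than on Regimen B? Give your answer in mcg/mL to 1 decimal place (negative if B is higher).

-1.1 mcg/mL

Regimen A: f = (1/2)^(44/20) ≈ 0.2176; Cmin,ss = (177/164)·f/(1−f) ≈ 0.300 mcg/mL.
Regimen B: f = (1/2)^(24/20) ≈ 0.4353; Cmin,ss = (308/164)·f/(1−f) ≈ 1.448 mcg/mL.
Difference ≈ 0.300 − 1.448 ≈ -1.148 mcg/mL.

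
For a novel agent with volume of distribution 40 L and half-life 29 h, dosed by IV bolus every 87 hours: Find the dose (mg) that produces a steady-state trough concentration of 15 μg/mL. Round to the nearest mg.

τ/t½ = 87/29 ≈ 3, so f = (1/2)^(87/29) ≈ 0.125000.
Cmin,ss = (D/Vd)·f/(1−f), so D = Cmin,ss·Vd·(1−f)/f.
D = 15 × 40 × (1−f)/f ≈ 15 × 40 × 7.00000 ≈ 4200.00 mg.

4200 mg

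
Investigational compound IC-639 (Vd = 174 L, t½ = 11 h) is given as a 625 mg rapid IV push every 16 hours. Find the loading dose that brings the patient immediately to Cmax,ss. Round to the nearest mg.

f = (1/2)^(16/11) ≈ 0.364870; accumulation ratio R = 1/(1−f) ≈ 1.57448.
Loading dose to hit Cmax,ss on first dose: D_load = D_maint·R ≈ 625 × 1.57448 ≈ 984.05 mg.

984 mg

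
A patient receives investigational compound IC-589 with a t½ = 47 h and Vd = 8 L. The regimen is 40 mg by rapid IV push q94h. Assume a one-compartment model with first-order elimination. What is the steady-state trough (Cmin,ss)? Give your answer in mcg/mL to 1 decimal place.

1.7 mcg/mL

The dosing interval is 2 half-lives, so f = 2^(−2) = 0.25.
At steady state, R = 1/(1 − 0.25) = 4/3.
Single-dose peak C₀ = D/Vd = 40/8 = 5 mcg/mL.
Steady-state peak Cmax,ss = C₀·R = 5 × 4/3 ≈ 6.667 mcg/mL.
Steady-state trough Cmin,ss = Cmax,ss·f ≈ 6.667 × 0.25 ≈ 1.667 mcg/mL.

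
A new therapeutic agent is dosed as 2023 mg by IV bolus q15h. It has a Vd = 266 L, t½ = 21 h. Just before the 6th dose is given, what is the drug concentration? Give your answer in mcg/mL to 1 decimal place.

10.9 mcg/mL

f = (1/2)^(τ/t½) = (1/2)^(15/21) ≈ 0.6095.
C₀ = D/Vd = 2023/266 ≈ 7.605 mcg/mL.
Before the 6th dose, 5 doses have been given. Superposition: Cmin = C₀·(f + f² + … + f^5).
≈ 7.605 × (0.6095 + 0.3715 + 0.2264 + 0.1380 + 0.0841) ≈ 7.605 × 1.4295 ≈ 10.871 mcg/mL.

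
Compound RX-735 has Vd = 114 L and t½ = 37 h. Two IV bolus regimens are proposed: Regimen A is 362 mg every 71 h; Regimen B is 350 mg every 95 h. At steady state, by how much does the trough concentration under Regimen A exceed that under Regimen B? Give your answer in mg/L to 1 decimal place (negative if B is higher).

Regimen A: f = (1/2)^(71/37) ≈ 0.2645; Cmin,ss = (362/114)·f/(1−f) ≈ 1.142 mg/L.
Regimen B: f = (1/2)^(95/37) ≈ 0.1687; Cmin,ss = (350/114)·f/(1−f) ≈ 0.623 mg/L.
Difference ≈ 1.142 − 0.623 ≈ 0.519 mg/L.

0.5 mg/L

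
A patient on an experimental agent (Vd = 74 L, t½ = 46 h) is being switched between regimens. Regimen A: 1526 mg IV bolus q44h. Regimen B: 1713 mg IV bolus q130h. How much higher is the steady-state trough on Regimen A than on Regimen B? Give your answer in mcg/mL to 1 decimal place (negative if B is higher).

Regimen A: f = (1/2)^(44/46) ≈ 0.5153; Cmin,ss = (1526/74)·f/(1−f) ≈ 21.924 mcg/mL.
Regimen B: f = (1/2)^(130/46) ≈ 0.1410; Cmin,ss = (1713/74)·f/(1−f) ≈ 3.800 mcg/mL.
Difference ≈ 21.924 − 3.800 ≈ 18.124 mcg/mL.

18.1 mcg/mL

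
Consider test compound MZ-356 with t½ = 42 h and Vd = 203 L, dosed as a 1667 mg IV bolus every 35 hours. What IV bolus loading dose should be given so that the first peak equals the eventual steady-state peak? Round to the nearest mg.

f = (1/2)^(35/42) ≈ 0.561231; accumulation ratio R = 1/(1−f) ≈ 2.27910.
Loading dose to hit Cmax,ss on first dose: D_load = D_maint·R ≈ 1667 × 2.27910 ≈ 3799.26 mg.

3799 mg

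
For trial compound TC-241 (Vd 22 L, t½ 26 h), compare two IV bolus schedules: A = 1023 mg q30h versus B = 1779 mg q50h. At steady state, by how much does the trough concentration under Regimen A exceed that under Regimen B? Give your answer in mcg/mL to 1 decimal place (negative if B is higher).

9.0 mcg/mL

Regimen A: f = (1/2)^(30/26) ≈ 0.4494; Cmin,ss = (1023/22)·f/(1−f) ≈ 37.953 mcg/mL.
Regimen B: f = (1/2)^(50/26) ≈ 0.2637; Cmin,ss = (1779/22)·f/(1−f) ≈ 28.961 mcg/mL.
Difference ≈ 37.953 − 28.961 ≈ 8.992 mcg/mL.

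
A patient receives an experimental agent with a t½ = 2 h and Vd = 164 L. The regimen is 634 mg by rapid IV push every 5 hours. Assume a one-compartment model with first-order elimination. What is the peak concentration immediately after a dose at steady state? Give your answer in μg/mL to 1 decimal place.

4.7 μg/mL

τ/t½ = 5/2 ≈ 2.5, so fraction remaining f = (1/2)^(5/2) ≈ 0.1768.
Accumulation ratio R = 1/(1 − f) ≈ 1/0.8232 ≈ 1.2148.
Each bolus raises the concentration by D/Vd = 634/164 ≈ 3.866 μg/mL.
Steady-state peak Cmax,ss = C₀·R ≈ 3.866 × 1.2148 ≈ 4.696 μg/mL.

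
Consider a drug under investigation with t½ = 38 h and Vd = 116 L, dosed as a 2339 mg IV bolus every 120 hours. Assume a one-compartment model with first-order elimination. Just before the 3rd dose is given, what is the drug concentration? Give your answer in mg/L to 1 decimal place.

f = (1/2)^(τ/t½) = (1/2)^(120/38) ≈ 0.1120.
C₀ = D/Vd = 2339/116 ≈ 20.164 mg/L.
Before the 3rd dose, 2 doses have been given. Superposition: Cmin = C₀·(f + f²).
≈ 20.164 × (0.1120 + 0.0125) ≈ 20.164 × 0.1245 ≈ 2.510 mg/L.

2.5 mg/L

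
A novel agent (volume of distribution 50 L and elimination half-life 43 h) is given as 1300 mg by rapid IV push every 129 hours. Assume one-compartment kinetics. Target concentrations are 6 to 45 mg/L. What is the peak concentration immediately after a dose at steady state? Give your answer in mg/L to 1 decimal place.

The dosing interval is 3 half-lives, so f = 2^(−3) = 0.125.
At steady state, R = 1/(1 − 0.125) = 8/7.
Single-dose peak C₀ = D/Vd = 1300/50 = 26 mg/L.
Steady-state peak Cmax,ss = C₀·R = 26 × 8/7 ≈ 29.714 mg/L.
Peak 29.7 mg/L vs MTC 45 mg/L: below toxic threshold.

29.7 mg/L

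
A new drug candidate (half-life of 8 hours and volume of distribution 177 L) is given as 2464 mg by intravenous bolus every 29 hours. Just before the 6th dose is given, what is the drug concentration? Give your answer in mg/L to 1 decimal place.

1.2 mg/L

f = (1/2)^(τ/t½) = (1/2)^(29/8) ≈ 0.0811.
C₀ = D/Vd = 2464/177 ≈ 13.921 mg/L.
Before the 6th dose, 5 doses have been given. Superposition: Cmin = C₀·(f + f² + … + f^5).
≈ 13.921 × (0.0811 + 0.0066 + 0.0005 + 0.0000 + 0.0000) ≈ 13.921 × 0.0882 ≈ 1.228 mg/L.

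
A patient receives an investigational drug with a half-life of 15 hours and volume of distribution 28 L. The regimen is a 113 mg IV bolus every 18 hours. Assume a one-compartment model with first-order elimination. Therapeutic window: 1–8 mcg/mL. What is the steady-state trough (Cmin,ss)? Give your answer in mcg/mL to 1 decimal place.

k = ln2/t½ = ln2/15 ≈ 0.046210 h⁻¹; fraction remaining f = e^(−kτ) = e^(−0.046210×18) ≈ 0.4353.
Accumulation ratio R = 1/(1 − f) ≈ 1/0.5647 ≈ 1.7709.
Each bolus raises the concentration by D/Vd = 113/28 ≈ 4.036 mcg/mL.
Steady-state peak Cmax,ss = C₀·R ≈ 4.036 × 1.7709 ≈ 7.147 mcg/mL.
Steady-state trough Cmin,ss = Cmax,ss·f ≈ 7.147 × 0.4353 ≈ 3.111 mcg/mL.
Trough 3.1 mcg/mL vs MEC 1 mcg/mL: adequate.

3.1 mcg/mL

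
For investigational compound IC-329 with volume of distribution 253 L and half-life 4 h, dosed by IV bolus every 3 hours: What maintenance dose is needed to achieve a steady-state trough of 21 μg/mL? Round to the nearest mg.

τ/t½ = 3/4 ≈ 0.75, so f = (1/2)^(3/4) ≈ 0.594604.
Cmin,ss = (D/Vd)·f/(1−f), so D = Cmin,ss·Vd·(1−f)/f.
D = 21 × 253 × (1−f)/f ≈ 21 × 253 × 0.68179 ≈ 3622.35 mg.

3622 mg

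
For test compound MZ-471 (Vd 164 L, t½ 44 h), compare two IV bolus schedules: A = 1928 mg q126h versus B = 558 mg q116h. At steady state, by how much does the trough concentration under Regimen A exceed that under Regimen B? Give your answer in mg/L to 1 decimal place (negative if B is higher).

1.2 mg/L

Regimen A: f = (1/2)^(126/44) ≈ 0.1374; Cmin,ss = (1928/164)·f/(1−f) ≈ 1.873 mg/L.
Regimen B: f = (1/2)^(116/44) ≈ 0.1608; Cmin,ss = (558/164)·f/(1−f) ≈ 0.652 mg/L.
Difference ≈ 1.873 − 0.652 ≈ 1.221 mg/L.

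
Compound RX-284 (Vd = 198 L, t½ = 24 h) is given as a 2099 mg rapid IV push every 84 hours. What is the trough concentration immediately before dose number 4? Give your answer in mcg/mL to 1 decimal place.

1.0 mcg/mL

f = (1/2)^(τ/t½) = (1/2)^(84/24) ≈ 0.0884.
C₀ = D/Vd = 2099/198 ≈ 10.601 mcg/mL.
Before the 4th dose, 3 doses have been given. Superposition: Cmin = C₀·(f + f² + … + f^3).
≈ 10.601 × (0.0884 + 0.0078 + 0.0007) ≈ 10.601 × 0.0969 ≈ 1.027 mcg/mL.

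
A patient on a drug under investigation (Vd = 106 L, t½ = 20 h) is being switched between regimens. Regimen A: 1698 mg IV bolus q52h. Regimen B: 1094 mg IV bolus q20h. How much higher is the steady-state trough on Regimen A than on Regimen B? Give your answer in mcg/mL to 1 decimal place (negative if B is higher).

Regimen A: f = (1/2)^(52/20) ≈ 0.1649; Cmin,ss = (1698/106)·f/(1−f) ≈ 3.163 mcg/mL.
Regimen B: f = (1/2)^(20/20) ≈ 0.5000; Cmin,ss = (1094/106)·f/(1−f) ≈ 10.321 mcg/mL.
Difference ≈ 3.163 − 10.321 ≈ -7.158 mcg/mL.

-7.2 mcg/mL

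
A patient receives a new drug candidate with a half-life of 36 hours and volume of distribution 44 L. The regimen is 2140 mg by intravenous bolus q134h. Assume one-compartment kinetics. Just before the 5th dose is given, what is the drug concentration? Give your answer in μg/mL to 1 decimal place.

4.0 μg/mL

f = (1/2)^(τ/t½) = (1/2)^(134/36) ≈ 0.0758.
C₀ = D/Vd = 2140/44 ≈ 48.636 μg/mL.
Before the 5th dose, 4 doses have been given. Superposition: Cmin = C₀·(f + f² + … + f^4).
≈ 48.636 × (0.0758 + 0.0057 + 0.0004 + 0.0000) ≈ 48.636 × 0.0819 ≈ 3.983 μg/mL.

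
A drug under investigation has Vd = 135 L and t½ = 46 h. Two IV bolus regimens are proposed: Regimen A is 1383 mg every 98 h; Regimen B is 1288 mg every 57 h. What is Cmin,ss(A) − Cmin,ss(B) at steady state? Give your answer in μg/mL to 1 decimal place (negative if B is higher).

-4.0 μg/mL

Regimen A: f = (1/2)^(98/46) ≈ 0.2284; Cmin,ss = (1383/135)·f/(1−f) ≈ 3.032 μg/mL.
Regimen B: f = (1/2)^(57/46) ≈ 0.4236; Cmin,ss = (1288/135)·f/(1−f) ≈ 7.012 μg/mL.
Difference ≈ 3.032 − 7.012 ≈ -3.980 μg/mL.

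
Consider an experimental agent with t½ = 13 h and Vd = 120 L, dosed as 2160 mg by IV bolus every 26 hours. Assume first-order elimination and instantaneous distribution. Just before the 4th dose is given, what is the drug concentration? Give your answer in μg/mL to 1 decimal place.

f = (1/2)^(τ/t½) = (1/2)^(26/13) ≈ 0.2500.
C₀ = D/Vd = 2160/120 ≈ 18.000 μg/mL.
Before the 4th dose, 3 doses have been given. Superposition: Cmin = C₀·(f + f² + … + f^3).
≈ 18.000 × (0.2500 + 0.0625 + 0.0156) ≈ 18.000 × 0.3281 ≈ 5.906 μg/mL.

5.9 μg/mL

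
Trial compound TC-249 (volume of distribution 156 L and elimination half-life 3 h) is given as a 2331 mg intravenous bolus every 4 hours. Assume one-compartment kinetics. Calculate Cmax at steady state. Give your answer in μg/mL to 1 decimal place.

k = ln2/t½ = ln2/3 ≈ 0.231049 h⁻¹; fraction remaining f = e^(−kτ) = e^(−0.231049×4) ≈ 0.3969.
Accumulation ratio R = 1/(1 − f) ≈ 1/0.6031 ≈ 1.6581.
Single-dose peak C₀ = D/Vd = 2331/156 ≈ 14.942 μg/mL.
Steady-state peak Cmax,ss = C₀·R ≈ 14.942 × 1.6581 ≈ 24.775 μg/mL.

24.8 μg/mL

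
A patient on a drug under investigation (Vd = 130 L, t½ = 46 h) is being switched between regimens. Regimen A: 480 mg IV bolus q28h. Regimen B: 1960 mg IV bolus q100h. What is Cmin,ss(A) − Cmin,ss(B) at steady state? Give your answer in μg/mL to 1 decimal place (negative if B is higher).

Regimen A: f = (1/2)^(28/46) ≈ 0.6558; Cmin,ss = (480/130)·f/(1−f) ≈ 7.035 μg/mL.
Regimen B: f = (1/2)^(100/46) ≈ 0.2216; Cmin,ss = (1960/130)·f/(1−f) ≈ 4.292 μg/mL.
Difference ≈ 7.035 − 4.292 ≈ 2.743 μg/mL.

2.7 μg/mL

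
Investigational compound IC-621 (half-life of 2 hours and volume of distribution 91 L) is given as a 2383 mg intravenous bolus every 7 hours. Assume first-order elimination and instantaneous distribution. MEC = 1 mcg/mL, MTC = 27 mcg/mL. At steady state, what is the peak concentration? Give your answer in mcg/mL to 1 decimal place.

28.7 mcg/mL

k = ln2/t½ = ln2/2 ≈ 0.346574 h⁻¹; fraction remaining f = e^(−kτ) = e^(−0.346574×7) ≈ 0.0884.
Accumulation ratio R = 1/(1 − f) ≈ 1/0.9116 ≈ 1.0970.
Single-dose peak C₀ = D/Vd = 2383/91 ≈ 26.187 mcg/mL.
Cmax,ss = C₀/(1 − f) ≈ 26.187/0.9116 ≈ 28.726 mcg/mL.
Peak 28.7 mcg/mL vs MTC 27 mcg/mL: exceeds toxic threshold.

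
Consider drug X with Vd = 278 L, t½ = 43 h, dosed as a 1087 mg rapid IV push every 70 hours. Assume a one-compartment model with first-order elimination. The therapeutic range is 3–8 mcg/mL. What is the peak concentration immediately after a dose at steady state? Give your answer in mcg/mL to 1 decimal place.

τ/t½ = 70/43 ≈ 1.6279, so fraction remaining f = (1/2)^(70/43) ≈ 0.3236.
At steady state, accumulation factor R = 1/(1 − e^(−kτ)) ≈ 1.4784.
Single-dose peak C₀ = D/Vd = 1087/278 ≈ 3.910 mcg/mL.
Steady-state peak Cmax,ss = C₀·R ≈ 3.910 × 1.4784 ≈ 5.781 mcg/mL.
Peak 5.8 mcg/mL vs MTC 8 mcg/mL: below toxic threshold.

5.8 mcg/mL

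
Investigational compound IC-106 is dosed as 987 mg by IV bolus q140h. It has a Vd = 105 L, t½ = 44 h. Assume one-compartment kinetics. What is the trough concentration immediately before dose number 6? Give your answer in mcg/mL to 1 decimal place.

f = (1/2)^(τ/t½) = (1/2)^(140/44) ≈ 0.1102.
C₀ = D/Vd = 987/105 ≈ 9.400 mcg/mL.
Before the 6th dose, 5 doses have been given. Superposition: Cmin = C₀·(f + f² + … + f^5).
≈ 9.400 × (0.1102 + 0.0121 + 0.0013 + 0.0001 + 0.0000) ≈ 9.400 × 0.1237 ≈ 1.163 mcg/mL.

1.2 mcg/mL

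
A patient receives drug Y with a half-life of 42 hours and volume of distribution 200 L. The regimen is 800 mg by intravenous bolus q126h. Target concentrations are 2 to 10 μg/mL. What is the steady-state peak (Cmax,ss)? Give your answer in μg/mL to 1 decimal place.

The dosing interval is 3 half-lives, so f = 2^(−3) = 0.125.
At steady state, R = 1/(1 − 0.125) = 8/7.
Single-dose peak C₀ = D/Vd = 800/200 = 4 μg/mL.
Steady-state peak Cmax,ss = C₀·R = 4 × 8/7 ≈ 4.571 μg/mL.
Peak 4.6 μg/mL vs MTC 10 μg/mL: below toxic threshold.

4.6 μg/mL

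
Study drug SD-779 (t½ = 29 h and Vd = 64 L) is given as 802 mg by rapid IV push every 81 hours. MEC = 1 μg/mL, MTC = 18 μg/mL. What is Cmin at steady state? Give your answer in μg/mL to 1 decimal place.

τ/t½ = 81/29 ≈ 2.7931, so fraction remaining f = (1/2)^(81/29) ≈ 0.1443.
Accumulation ratio R = 1/(1 − f) ≈ 1/0.8557 ≈ 1.1686.
Single-dose peak C₀ = D/Vd = 802/64 ≈ 12.531 μg/mL.
Cmax,ss = C₀/(1 − f) ≈ 12.531/0.8557 ≈ 14.644 μg/mL.
Steady-state trough Cmin,ss = Cmax,ss·f ≈ 14.644 × 0.1443 ≈ 2.113 μg/mL.
Trough 2.1 μg/mL vs MEC 1 μg/mL: adequate.

2.1 μg/mL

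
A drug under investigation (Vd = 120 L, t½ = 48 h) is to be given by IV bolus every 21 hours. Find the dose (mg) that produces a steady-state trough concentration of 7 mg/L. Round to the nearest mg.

298 mg

τ/t½ = 21/48 ≈ 0.4375, so f = (1/2)^(21/48) ≈ 0.738413.
Cmin,ss = (D/Vd)·f/(1−f), so D = Cmin,ss·Vd·(1−f)/f.
D = 7 × 120 × (1−f)/f ≈ 7 × 120 × 0.35426 ≈ 297.58 mg.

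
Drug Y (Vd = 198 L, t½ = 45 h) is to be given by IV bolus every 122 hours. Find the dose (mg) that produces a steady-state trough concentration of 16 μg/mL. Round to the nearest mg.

τ/t½ = 122/45 ≈ 2.7111, so f = (1/2)^(122/45) ≈ 0.152712.
Cmin,ss = (D/Vd)·f/(1−f), so D = Cmin,ss·Vd·(1−f)/f.
D = 16 × 198 × (1−f)/f ≈ 16 × 198 × 5.54827 ≈ 17576.92 mg.

17577 mg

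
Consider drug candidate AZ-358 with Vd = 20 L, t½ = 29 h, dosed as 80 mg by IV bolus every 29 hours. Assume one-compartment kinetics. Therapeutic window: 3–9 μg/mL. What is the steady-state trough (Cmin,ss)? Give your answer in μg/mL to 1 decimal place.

4.0 μg/mL

τ = 29 h = 1 half-life, so f = (1/2)^1 = 0.5.
At steady state, R = 1/(1 − 0.5) = 2/1.
Single-dose peak C₀ = D/Vd = 80/20 = 4 μg/mL.
Steady-state peak Cmax,ss = C₀·R = 4 × 2/1 ≈ 8.000 μg/mL.
Steady-state trough Cmin,ss = Cmax,ss·f ≈ 8.000 × 0.5 ≈ 4.000 μg/mL.
Trough 4.0 μg/mL vs MEC 3 μg/mL: adequate.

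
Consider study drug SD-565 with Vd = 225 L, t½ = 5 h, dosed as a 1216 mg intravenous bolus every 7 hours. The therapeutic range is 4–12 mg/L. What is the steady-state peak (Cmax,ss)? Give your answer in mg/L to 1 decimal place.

Over one 7-h interval, 7/5 ≈ 1.4 half-lives elapse, leaving f ≈ 0.3789 of each dose.
Accumulation ratio R = 1/(1 − f) ≈ 1/0.6211 ≈ 1.6100.
Single-dose peak C₀ = D/Vd = 1216/225 ≈ 5.404 mg/L.
Cmax,ss = C₀/(1 − f) ≈ 5.404/0.6211 ≈ 8.701 mg/L.
Peak 8.7 mg/L vs MTC 12 mg/L: below toxic threshold.

8.7 mg/L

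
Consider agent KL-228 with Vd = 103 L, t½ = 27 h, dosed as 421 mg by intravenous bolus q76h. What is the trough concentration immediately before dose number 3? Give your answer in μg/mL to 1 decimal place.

0.7 μg/mL

f = (1/2)^(τ/t½) = (1/2)^(76/27) ≈ 0.1421.
C₀ = D/Vd = 421/103 ≈ 4.087 μg/mL.
Before the 3rd dose, 2 doses have been given. Superposition: Cmin = C₀·(f + f²).
≈ 4.087 × (0.1421 + 0.0202) ≈ 4.087 × 0.1623 ≈ 0.663 μg/mL.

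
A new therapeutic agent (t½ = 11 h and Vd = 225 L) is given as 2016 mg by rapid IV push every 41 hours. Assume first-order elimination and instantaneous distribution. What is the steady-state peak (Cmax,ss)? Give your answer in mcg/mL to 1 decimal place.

9.7 mcg/mL

τ/t½ = 41/11 ≈ 3.7273, so fraction remaining f = (1/2)^(41/11) ≈ 0.0755.
At steady state, accumulation factor R = 1/(1 − e^(−kτ)) ≈ 1.0817.
Each bolus raises the concentration by D/Vd = 2016/225 ≈ 8.960 mcg/mL.
Steady-state peak Cmax,ss = C₀·R ≈ 8.960 × 1.0817 ≈ 9.692 mcg/mL.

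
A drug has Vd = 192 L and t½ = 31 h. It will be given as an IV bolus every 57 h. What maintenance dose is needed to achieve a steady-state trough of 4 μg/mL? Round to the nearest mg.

τ/t½ = 57/31 ≈ 1.8387, so f = (1/2)^(57/31) ≈ 0.279572.
Cmin,ss = (D/Vd)·f/(1−f), so D = Cmin,ss·Vd·(1−f)/f.
D = 4 × 192 × (1−f)/f ≈ 4 × 192 × 2.57690 ≈ 1979.06 mg.

1979 mg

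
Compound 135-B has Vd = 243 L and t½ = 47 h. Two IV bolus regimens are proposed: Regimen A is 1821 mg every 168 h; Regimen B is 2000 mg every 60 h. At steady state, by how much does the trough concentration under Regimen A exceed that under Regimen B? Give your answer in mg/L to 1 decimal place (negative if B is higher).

Regimen A: f = (1/2)^(168/47) ≈ 0.0839; Cmin,ss = (1821/243)·f/(1−f) ≈ 0.686 mg/L.
Regimen B: f = (1/2)^(60/47) ≈ 0.4128; Cmin,ss = (2000/243)·f/(1−f) ≈ 5.786 mg/L.
Difference ≈ 0.686 − 5.786 ≈ -5.100 mg/L.

-5.1 mg/L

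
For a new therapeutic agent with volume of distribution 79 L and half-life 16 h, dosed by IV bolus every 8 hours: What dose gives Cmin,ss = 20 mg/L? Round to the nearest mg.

τ/t½ = 8/16 ≈ 0.5, so f = (1/2)^(8/16) ≈ 0.707107.
Cmin,ss = (D/Vd)·f/(1−f), so D = Cmin,ss·Vd·(1−f)/f.
D = 20 × 79 × (1−f)/f ≈ 20 × 79 × 0.41421 ≈ 654.45 mg.

654 mg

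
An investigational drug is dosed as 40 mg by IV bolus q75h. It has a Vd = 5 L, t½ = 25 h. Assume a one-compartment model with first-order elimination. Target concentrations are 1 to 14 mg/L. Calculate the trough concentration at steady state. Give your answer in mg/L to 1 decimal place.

1.1 mg/L

τ = 75 h = 3 half-lives, so f = (1/2)^3 = 0.125.
Accumulation ratio R = 1/(1 − f) = 1/0.875 = 8/7.
Single-dose peak C₀ = D/Vd = 40/5 = 8 mg/L.
Steady-state peak Cmax,ss = C₀·R = 8 × 8/7 ≈ 9.143 mg/L.
Steady-state trough Cmin,ss = Cmax,ss·f ≈ 9.143 × 0.125 ≈ 1.143 mg/L.
Trough 1.1 mg/L vs MEC 1 mg/L: adequate.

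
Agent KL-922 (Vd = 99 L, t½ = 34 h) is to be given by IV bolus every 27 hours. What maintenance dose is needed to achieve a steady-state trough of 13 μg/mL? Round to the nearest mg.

τ/t½ = 27/34 ≈ 0.79412, so f = (1/2)^(27/34) ≈ 0.576696.
Cmin,ss = (D/Vd)·f/(1−f), so D = Cmin,ss·Vd·(1−f)/f.
D = 13 × 99 × (1−f)/f ≈ 13 × 99 × 0.73402 ≈ 944.68 mg.

945 mg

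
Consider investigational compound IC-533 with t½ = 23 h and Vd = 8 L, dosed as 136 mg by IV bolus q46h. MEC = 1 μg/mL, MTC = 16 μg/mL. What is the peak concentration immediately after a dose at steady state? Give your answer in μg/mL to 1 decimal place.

22.7 μg/mL

The dosing interval is 2 half-lives, so f = 2^(−2) = 0.25.
At steady state, R = 1/(1 − 0.25) = 4/3.
Single-dose peak C₀ = D/Vd = 136/8 = 17 μg/mL.
Steady-state peak Cmax,ss = C₀·R = 17 × 4/3 ≈ 22.667 μg/mL.
Peak 22.7 μg/mL vs MTC 16 μg/mL: exceeds toxic threshold.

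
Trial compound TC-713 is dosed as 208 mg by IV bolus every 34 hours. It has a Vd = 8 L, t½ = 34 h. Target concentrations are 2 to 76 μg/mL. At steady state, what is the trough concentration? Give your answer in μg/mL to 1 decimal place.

26.0 μg/mL

The dosing interval is 1 half-life, so f = 2^(−1) = 0.5.
At steady state, R = 1/(1 − 0.5) = 2/1.
Single-dose peak C₀ = D/Vd = 208/8 = 26 μg/mL.
Steady-state peak Cmax,ss = C₀·R = 26 × 2/1 ≈ 52.000 μg/mL.
Steady-state trough Cmin,ss = Cmax,ss·f ≈ 52.000 × 0.5 ≈ 26.000 μg/mL.
Trough 26.0 μg/mL vs MEC 2 μg/mL: adequate.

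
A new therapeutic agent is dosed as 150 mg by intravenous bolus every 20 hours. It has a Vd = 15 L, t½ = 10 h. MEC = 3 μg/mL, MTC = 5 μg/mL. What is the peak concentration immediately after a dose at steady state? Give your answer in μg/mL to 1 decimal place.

The dosing interval is 2 half-lives, so f = 2^(−2) = 0.25.
At steady state, R = 1/(1 − 0.25) = 4/3.
Single-dose peak C₀ = D/Vd = 150/15 = 10 μg/mL.
Steady-state peak Cmax,ss = C₀·R = 10 × 4/3 ≈ 13.333 μg/mL.
Peak 13.3 μg/mL vs MTC 5 μg/mL: exceeds toxic threshold.

13.3 μg/mL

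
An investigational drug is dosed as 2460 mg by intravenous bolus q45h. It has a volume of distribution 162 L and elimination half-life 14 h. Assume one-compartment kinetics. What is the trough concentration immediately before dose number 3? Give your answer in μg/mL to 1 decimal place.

1.8 μg/mL

f = (1/2)^(τ/t½) = (1/2)^(45/14) ≈ 0.1077.
C₀ = D/Vd = 2460/162 ≈ 15.185 μg/mL.
Before the 3rd dose, 2 doses have been given. Superposition: Cmin = C₀·(f + f²).
≈ 15.185 × (0.1077 + 0.0116) ≈ 15.185 × 0.1193 ≈ 1.812 μg/mL.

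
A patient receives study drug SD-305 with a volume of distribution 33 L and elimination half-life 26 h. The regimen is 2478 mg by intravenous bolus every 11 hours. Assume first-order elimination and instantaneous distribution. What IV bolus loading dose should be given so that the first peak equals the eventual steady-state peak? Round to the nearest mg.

f = (1/2)^(11/26) ≈ 0.745832; accumulation ratio R = 1/(1−f) ≈ 3.93441.
Loading dose to hit Cmax,ss on first dose: D_load = D_maint·R ≈ 2478 × 3.93441 ≈ 9749.47 mg.

9749 mg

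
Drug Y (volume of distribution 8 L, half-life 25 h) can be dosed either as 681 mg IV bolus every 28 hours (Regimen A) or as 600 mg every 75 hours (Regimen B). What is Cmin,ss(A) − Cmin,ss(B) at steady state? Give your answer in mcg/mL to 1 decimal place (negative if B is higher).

61.8 mcg/mL

Regimen A: f = (1/2)^(28/25) ≈ 0.4601; Cmin,ss = (681/8)·f/(1−f) ≈ 72.543 mcg/mL.
Regimen B: f = (1/2)^(75/25) ≈ 0.1250; Cmin,ss = (600/8)·f/(1−f) ≈ 10.714 mcg/mL.
Difference ≈ 72.543 − 10.714 ≈ 61.829 mcg/mL.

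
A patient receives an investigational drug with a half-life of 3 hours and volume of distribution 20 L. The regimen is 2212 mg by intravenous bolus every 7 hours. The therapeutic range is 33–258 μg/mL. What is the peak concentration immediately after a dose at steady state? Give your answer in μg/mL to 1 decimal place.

k = ln2/t½ = ln2/3 ≈ 0.231049 h⁻¹; fraction remaining f = e^(−kτ) = e^(−0.231049×7) ≈ 0.1984.
Accumulation ratio R = 1/(1 − f) ≈ 1/0.8016 ≈ 1.2475.
Each bolus raises the concentration by D/Vd = 2212/20 ≈ 110.600 μg/mL.
Steady-state peak Cmax,ss = C₀·R ≈ 110.600 × 1.2475 ≈ 137.974 μg/mL.
Peak 138.0 μg/mL vs MTC 258 μg/mL: below toxic threshold.

138.0 μg/mL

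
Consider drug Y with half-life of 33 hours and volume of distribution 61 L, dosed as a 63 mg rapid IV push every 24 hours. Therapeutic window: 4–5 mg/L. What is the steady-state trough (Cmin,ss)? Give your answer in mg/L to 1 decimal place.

Over one 24-h interval, 24/33 ≈ 0.72727 half-lives elapse, leaving f ≈ 0.6040 of each dose.
At steady state, accumulation factor R = 1/(1 − e^(−kτ)) ≈ 2.5253.
Single-dose peak C₀ = D/Vd = 63/61 ≈ 1.033 mg/L.
Steady-state peak Cmax,ss = C₀·R ≈ 1.033 × 2.5253 ≈ 2.609 mg/L.
Steady-state trough Cmin,ss = Cmax,ss·f ≈ 2.609 × 0.6040 ≈ 1.576 mg/L.
Trough 1.6 mg/L vs MEC 4 mg/L: subtherapeutic.

1.6 mg/L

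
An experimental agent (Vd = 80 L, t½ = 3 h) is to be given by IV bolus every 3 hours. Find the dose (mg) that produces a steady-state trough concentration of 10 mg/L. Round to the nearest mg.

τ/t½ = 3/3 ≈ 1, so f = (1/2)^(3/3) ≈ 0.500000.
Cmin,ss = (D/Vd)·f/(1−f), so D = Cmin,ss·Vd·(1−f)/f.
D = 10 × 80 × (1−f)/f ≈ 10 × 80 × 1.00000 ≈ 800.00 mg.

800 mg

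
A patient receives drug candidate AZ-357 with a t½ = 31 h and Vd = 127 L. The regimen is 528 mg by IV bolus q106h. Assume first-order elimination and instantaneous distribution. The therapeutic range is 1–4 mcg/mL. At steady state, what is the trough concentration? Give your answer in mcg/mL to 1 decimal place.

Over one 106-h interval, 106/31 ≈ 3.4194 half-lives elapse, leaving f ≈ 0.0935 of each dose.
Accumulation ratio R = 1/(1 − f) ≈ 1/0.9065 ≈ 1.1031.
Single-dose peak C₀ = D/Vd = 528/127 ≈ 4.157 mcg/mL.
Cmax,ss = C₀/(1 − f) ≈ 4.157/0.9065 ≈ 4.586 mcg/mL.
One interval later, Cmin,ss = Cmax,ss·e^(−kτ) ≈ 4.586 × 0.0935 ≈ 0.429 mcg/mL.
Trough 0.4 mcg/mL vs MEC 1 mcg/mL: subtherapeutic.

0.4 mcg/mL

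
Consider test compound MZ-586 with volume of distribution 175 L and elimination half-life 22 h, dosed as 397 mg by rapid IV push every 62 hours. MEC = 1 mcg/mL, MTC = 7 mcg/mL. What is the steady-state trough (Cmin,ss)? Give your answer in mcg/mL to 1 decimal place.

0.4 mcg/mL

τ/t½ = 62/22 ≈ 2.8182, so fraction remaining f = (1/2)^(62/22) ≈ 0.1418.
Single-dose peak C₀ = D/Vd = 397/175 ≈ 2.269 mcg/mL.
Steady-state trough Cmin,ss = C₀·f/(1−f) ≈ 2.269 × 0.1418/0.8582 ≈ 0.375 mcg/mL.
Trough 0.4 mcg/mL vs MEC 1 mcg/mL: subtherapeutic.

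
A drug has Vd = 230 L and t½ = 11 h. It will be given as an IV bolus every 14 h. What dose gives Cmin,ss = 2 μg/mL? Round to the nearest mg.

651 mg

τ/t½ = 14/11 ≈ 1.2727, so f = (1/2)^(14/11) ≈ 0.413877.
Cmin,ss = (D/Vd)·f/(1−f), so D = Cmin,ss·Vd·(1−f)/f.
D = 2 × 230 × (1−f)/f ≈ 2 × 230 × 1.41618 ≈ 651.44 mg.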